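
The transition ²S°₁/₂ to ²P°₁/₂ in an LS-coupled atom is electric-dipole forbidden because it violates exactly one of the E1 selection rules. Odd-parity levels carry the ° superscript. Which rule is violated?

parity

Reading off the term symbols: S 1/2→1/2, L 0→1, J 1/2→1/2, parity odd→odd.
Parity must change: odd → odd — fails.
ΔS = 0: S: 1/2 → 1/2 — passes.
ΔL = 0, ±1 (not L=0↔0): L: 0 → 1, ΔL = +1 — passes.
ΔJ = 0, ±1 (not J=0↔0): J: 1/2 → 1/2, ΔJ = +0 — passes.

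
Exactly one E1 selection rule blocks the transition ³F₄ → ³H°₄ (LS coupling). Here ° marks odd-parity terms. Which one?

the ΔL = 0, ±1 rule

Parity must change: even → odd — satisfied.
ΔS = 0: S: 1 → 1 — satisfied.
ΔL = 0, ±1 (not L=0↔0): L: 3 → 5, ΔL = +2 — violated.
ΔJ = 0, ±1 (not J=0↔0): J: 4 → 4, ΔJ = +0 — satisfied.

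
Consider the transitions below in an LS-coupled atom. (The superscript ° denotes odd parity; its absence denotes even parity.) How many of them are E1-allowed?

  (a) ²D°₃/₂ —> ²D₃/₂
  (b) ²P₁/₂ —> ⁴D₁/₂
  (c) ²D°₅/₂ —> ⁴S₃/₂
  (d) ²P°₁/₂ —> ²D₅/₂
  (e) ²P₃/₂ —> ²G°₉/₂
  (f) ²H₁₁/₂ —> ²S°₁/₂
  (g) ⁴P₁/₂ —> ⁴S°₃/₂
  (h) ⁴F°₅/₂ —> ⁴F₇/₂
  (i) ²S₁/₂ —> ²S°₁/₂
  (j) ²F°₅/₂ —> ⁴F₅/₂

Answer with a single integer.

(a) allowed
(b) forbidden (parity, ΔS fail)
(c) forbidden (ΔS, ΔL fail)
(d) forbidden (ΔJ fails)
(e) forbidden (ΔL, ΔJ fail)
(f) forbidden (ΔL, ΔJ fail)
(g) allowed
(h) allowed
(i) forbidden (ΔL fails)
(j) forbidden (ΔS fails)
Total allowed: 3 of 10.

3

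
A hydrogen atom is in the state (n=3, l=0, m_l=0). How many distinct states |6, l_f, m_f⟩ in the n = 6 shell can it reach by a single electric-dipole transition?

3

E1 requires Δl = ±1, so l_f ∈ {-1, 1}; with 0 ≤ l_f ≤ n_f−1 = 5, the allowed l_f values are {1}.
For l_f = 1: m_f ∈ {m_i−1, m_i, m_i+1} ∩ [−1, 1] = {-1, 0, 1} → 3 states.
Total: 3.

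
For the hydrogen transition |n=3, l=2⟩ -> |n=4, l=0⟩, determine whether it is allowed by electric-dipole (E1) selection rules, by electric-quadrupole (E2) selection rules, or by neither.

Δl = 0 − 2 = -2; l_i + l_f = 2.
E1 (Δl = ±1): not satisfied.
E2 (Δl = 0,±2, l_i+l_f ≥ 2): satisfied.

E2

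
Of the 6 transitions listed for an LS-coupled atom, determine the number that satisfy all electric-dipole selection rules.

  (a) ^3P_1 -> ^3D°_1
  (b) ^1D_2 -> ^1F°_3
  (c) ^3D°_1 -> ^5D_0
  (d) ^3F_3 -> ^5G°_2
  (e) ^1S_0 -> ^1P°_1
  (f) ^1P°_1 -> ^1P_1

(a) allowed
(b) allowed
(c) forbidden (ΔS fails)
(d) forbidden (ΔS fails)
(e) allowed
(f) allowed
Total allowed: 4 of 6.

4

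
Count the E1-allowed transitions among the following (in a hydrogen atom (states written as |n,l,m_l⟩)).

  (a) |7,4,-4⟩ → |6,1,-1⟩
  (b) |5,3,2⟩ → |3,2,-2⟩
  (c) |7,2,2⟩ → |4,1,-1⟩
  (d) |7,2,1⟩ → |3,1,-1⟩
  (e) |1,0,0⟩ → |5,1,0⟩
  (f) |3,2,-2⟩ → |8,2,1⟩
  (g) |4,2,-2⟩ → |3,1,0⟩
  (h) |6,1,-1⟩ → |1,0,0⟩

(a) forbidden — Δl = -3 (E1 requires Δl = ±1); Δm_l = +3 (E1 requires Δm_l = 0, ±1)
(b) forbidden — Δm_l = -4 (E1 requires Δm_l = 0, ±1)
(c) forbidden — Δm_l = -3 (E1 requires Δm_l = 0, ±1)
(d) forbidden — Δm_l = -2 (E1 requires Δm_l = 0, ±1)
(e) allowed
(f) forbidden — Δl = +0 (E1 requires Δl = ±1); Δm_l = +3 (E1 requires Δm_l = 0, ±1)
(g) forbidden — Δm_l = +2 (E1 requires Δm_l = 0, ±1)
(h) allowed
Total allowed: 2 of 8.

2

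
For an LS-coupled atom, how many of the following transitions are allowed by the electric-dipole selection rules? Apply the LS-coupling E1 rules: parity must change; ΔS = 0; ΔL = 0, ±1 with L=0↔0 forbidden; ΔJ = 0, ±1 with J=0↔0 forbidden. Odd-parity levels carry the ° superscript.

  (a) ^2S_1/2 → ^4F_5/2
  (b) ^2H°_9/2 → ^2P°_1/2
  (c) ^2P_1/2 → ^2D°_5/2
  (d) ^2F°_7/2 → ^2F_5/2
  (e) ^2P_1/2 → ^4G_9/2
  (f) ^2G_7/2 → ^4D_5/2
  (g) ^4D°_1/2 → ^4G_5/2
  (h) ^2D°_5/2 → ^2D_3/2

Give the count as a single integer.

2

(a) forbidden (parity, ΔS, ΔL, ΔJ fail)
(b) forbidden (parity, ΔL, ΔJ fail)
(c) forbidden (ΔJ fails)
(d) allowed
(e) forbidden (parity, ΔS, ΔL, ΔJ fail)
(f) forbidden (parity, ΔS, ΔL fail)
(g) forbidden (ΔL, ΔJ fail)
(h) allowed
Total allowed: 2 of 8.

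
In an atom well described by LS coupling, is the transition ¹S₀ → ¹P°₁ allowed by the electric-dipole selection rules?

allowed

Reading off the term symbols: S 0→0, L 0→1, J 0→1, parity even→odd.
Parity must change: even → odd — passes.
ΔS = 0: S: 0 → 0 — passes.
ΔL = 0, ±1 (not L=0↔0): L: 0 → 1, ΔL = +1 — passes.
ΔJ = 0, ±1 (not J=0↔0): J: 0 → 1, ΔJ = +1 — passes.
All four E1 rules are satisfied.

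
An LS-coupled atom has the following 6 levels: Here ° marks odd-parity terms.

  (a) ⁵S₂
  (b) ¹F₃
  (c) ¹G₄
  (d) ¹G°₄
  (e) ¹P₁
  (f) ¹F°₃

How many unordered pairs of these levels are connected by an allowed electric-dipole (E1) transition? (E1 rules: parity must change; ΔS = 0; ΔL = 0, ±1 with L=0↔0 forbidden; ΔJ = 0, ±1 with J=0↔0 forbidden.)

4

(a)–(b): forbidden (parity, ΔS, ΔL).
(a)–(c): forbidden (parity, ΔS, ΔL, ΔJ).
(a)–(d): forbidden (ΔS, ΔL, ΔJ).
(a)–(e): forbidden (parity, ΔS).
(a)–(f): forbidden (ΔS, ΔL).
(b)–(c): forbidden (parity).
(b)–(d): allowed.
(b)–(e): forbidden (parity, ΔL, ΔJ).
(b)–(f): allowed.
(c)–(d): allowed.
(c)–(e): forbidden (parity, ΔL, ΔJ).
(c)–(f): allowed.
(d)–(e): forbidden (ΔL, ΔJ).
(d)–(f): forbidden (parity).
(e)–(f): forbidden (ΔL, ΔJ).
Allowed pairs: 4 of 15.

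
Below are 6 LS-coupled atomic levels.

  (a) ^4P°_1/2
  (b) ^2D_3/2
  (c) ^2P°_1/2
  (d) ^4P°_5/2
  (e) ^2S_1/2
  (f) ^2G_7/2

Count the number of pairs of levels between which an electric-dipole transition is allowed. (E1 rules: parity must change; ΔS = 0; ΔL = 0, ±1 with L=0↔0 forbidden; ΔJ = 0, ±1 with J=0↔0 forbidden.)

2

(a)–(b): forbidden (ΔS).
(a)–(c): forbidden (parity, ΔS).
(a)–(d): forbidden (parity, ΔJ).
(a)–(e): forbidden (ΔS).
(a)–(f): forbidden (ΔS, ΔL, ΔJ).
(b)–(c): allowed.
(b)–(d): forbidden (ΔS).
(b)–(e): forbidden (parity, ΔL).
(b)–(f): forbidden (parity, ΔL, ΔJ).
(c)–(d): forbidden (parity, ΔS, ΔJ).
(c)–(e): allowed.
(c)–(f): forbidden (ΔL, ΔJ).
(d)–(e): forbidden (ΔS, ΔJ).
(d)–(f): forbidden (ΔS, ΔL).
(e)–(f): forbidden (parity, ΔL, ΔJ).
Allowed pairs: 2 of 15.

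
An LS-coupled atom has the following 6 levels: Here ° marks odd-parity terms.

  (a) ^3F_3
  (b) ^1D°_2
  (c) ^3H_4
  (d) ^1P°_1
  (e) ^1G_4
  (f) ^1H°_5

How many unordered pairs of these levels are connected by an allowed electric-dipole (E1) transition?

1

(a)–(b): forbidden (ΔS).
(a)–(c): forbidden (parity, ΔL).
(a)–(d): forbidden (ΔS, ΔL, ΔJ).
(a)–(e): forbidden (parity, ΔS).
(a)–(f): forbidden (ΔS, ΔL, ΔJ).
(b)–(c): forbidden (ΔS, ΔL, ΔJ).
(b)–(d): forbidden (parity).
(b)–(e): forbidden (ΔL, ΔJ).
(b)–(f): forbidden (parity, ΔL, ΔJ).
(c)–(d): forbidden (ΔS, ΔL, ΔJ).
(c)–(e): forbidden (parity, ΔS).
(c)–(f): forbidden (ΔS).
(d)–(e): forbidden (ΔL, ΔJ).
(d)–(f): forbidden (parity, ΔL, ΔJ).
(e)–(f): allowed.
Allowed pairs: 1 of 15.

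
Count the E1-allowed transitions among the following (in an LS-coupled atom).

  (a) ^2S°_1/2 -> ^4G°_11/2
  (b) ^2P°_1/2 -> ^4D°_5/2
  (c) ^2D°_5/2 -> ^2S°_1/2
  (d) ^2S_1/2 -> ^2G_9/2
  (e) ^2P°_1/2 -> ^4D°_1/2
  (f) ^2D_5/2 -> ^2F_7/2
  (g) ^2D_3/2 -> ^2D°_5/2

1

(a) forbidden (parity, ΔS, ΔL, ΔJ fail)
(b) forbidden (parity, ΔS, ΔJ fail)
(c) forbidden (parity, ΔL, ΔJ fail)
(d) forbidden (parity, ΔL, ΔJ fail)
(e) forbidden (parity, ΔS fail)
(f) forbidden (parity fails)
(g) allowed
Total allowed: 1 of 7.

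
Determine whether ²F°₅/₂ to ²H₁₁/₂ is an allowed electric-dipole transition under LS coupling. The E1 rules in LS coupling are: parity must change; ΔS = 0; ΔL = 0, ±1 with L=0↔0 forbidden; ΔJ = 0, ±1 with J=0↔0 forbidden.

Reading off the term symbols: S 1/2→1/2, L 3→5, J 5/2→11/2, parity odd→even.
Parity must change: odd → even — passes.
ΔS = 0: S: 1/2 → 1/2 — passes.
ΔL = 0, ±1 (not L=0↔0): L: 3 → 5, ΔL = +2 — fails.
ΔJ = 0, ±1 (not J=0↔0): J: 5/2 → 11/2, ΔJ = +3 — fails.
Rule(s) violated: ΔL, ΔJ.

forbidden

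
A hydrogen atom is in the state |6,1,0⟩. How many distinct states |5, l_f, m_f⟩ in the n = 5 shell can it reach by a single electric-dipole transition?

E1 requires Δl = ±1, so l_f ∈ {0, 2}; with 0 ≤ l_f ≤ n_f−1 = 4, the allowed l_f values are {0, 2}.
For l_f = 0: m_f ∈ {m_i−1, m_i, m_i+1} ∩ [−0, 0] = {0} → 1 state.
For l_f = 2: m_f ∈ {m_i−1, m_i, m_i+1} ∩ [−2, 2] = {-1, 0, 1} → 3 states.
Total: 4.

4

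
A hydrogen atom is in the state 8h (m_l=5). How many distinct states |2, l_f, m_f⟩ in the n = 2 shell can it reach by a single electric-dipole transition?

0

E1 requires l_f ∈ {4, 6}, but neither lies in [0, 1], so no final state is reachable.
Total: 0.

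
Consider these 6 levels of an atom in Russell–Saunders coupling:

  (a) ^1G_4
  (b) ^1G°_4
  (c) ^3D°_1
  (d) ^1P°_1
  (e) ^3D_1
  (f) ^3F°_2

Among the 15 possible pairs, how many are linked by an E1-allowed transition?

3

(a)–(b): allowed.
(a)–(c): forbidden (ΔS, ΔL, ΔJ).
(a)–(d): forbidden (ΔL, ΔJ).
(a)–(e): forbidden (parity, ΔS, ΔL, ΔJ).
(a)–(f): forbidden (ΔS, ΔJ).
(b)–(c): forbidden (parity, ΔS, ΔL, ΔJ).
(b)–(d): forbidden (parity, ΔL, ΔJ).
(b)–(e): forbidden (ΔS, ΔL, ΔJ).
(b)–(f): forbidden (parity, ΔS, ΔJ).
(c)–(d): forbidden (parity, ΔS).
(c)–(e): allowed.
(c)–(f): forbidden (parity).
(d)–(e): forbidden (ΔS).
(d)–(f): forbidden (parity, ΔS, ΔL).
(e)–(f): allowed.
Allowed pairs: 3 of 15.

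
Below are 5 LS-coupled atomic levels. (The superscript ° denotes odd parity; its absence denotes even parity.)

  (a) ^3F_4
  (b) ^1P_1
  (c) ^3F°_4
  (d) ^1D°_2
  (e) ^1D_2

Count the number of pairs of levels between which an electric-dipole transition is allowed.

(a)–(b): forbidden (parity, ΔS, ΔL, ΔJ).
(a)–(c): allowed.
(a)–(d): forbidden (ΔS, ΔJ).
(a)–(e): forbidden (parity, ΔS, ΔJ).
(b)–(c): forbidden (ΔS, ΔL, ΔJ).
(b)–(d): allowed.
(b)–(e): forbidden (parity).
(c)–(d): forbidden (parity, ΔS, ΔJ).
(c)–(e): forbidden (ΔS, ΔJ).
(d)–(e): allowed.
Allowed pairs: 3 of 10.

3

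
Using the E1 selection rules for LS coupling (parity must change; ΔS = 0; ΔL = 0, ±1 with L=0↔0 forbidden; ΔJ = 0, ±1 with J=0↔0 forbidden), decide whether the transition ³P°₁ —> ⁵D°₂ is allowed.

Reading off the term symbols: S 1→2, L 1→2, J 1→2, parity odd→odd.
Parity must change: odd → odd — violated.
ΔS = 0: S: 1 → 2 — violated.
ΔL = 0, ±1 (not L=0↔0): L: 1 → 2, ΔL = +1 — satisfied.
ΔJ = 0, ±1 (not J=0↔0): J: 1 → 2, ΔJ = +1 — satisfied.
Rule(s) violated: parity, ΔS.

forbidden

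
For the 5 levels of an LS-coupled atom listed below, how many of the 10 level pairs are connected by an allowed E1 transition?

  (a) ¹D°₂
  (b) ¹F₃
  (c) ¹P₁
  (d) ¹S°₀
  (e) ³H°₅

(a)–(b): allowed.
(a)–(c): allowed.
(a)–(d): forbidden (parity, ΔL, ΔJ).
(a)–(e): forbidden (parity, ΔS, ΔL, ΔJ).
(b)–(c): forbidden (parity, ΔL, ΔJ).
(b)–(d): forbidden (ΔL, ΔJ).
(b)–(e): forbidden (ΔS, ΔL, ΔJ).
(c)–(d): allowed.
(c)–(e): forbidden (ΔS, ΔL, ΔJ).
(d)–(e): forbidden (parity, ΔS, ΔL, ΔJ).
Allowed pairs: 3 of 10.

3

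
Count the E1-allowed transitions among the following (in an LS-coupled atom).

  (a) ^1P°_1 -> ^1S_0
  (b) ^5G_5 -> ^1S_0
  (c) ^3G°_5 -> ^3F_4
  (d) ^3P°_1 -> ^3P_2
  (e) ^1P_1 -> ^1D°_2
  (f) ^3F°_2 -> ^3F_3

5

(a) allowed
(b) forbidden (parity, ΔS, ΔL, ΔJ fail)
(c) allowed
(d) allowed
(e) allowed
(f) allowed
Total allowed: 5 of 6.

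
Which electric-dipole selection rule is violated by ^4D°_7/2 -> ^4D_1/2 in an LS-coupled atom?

the ΔJ = 0, ±1 rule

Reading off the term symbols: S 3/2→3/2, L 2→2, J 7/2→1/2, parity odd→even.
ΔS = 0: S: 3/2 → 3/2 — ok.
ΔJ = 0, ±1 (not J=0↔0): J: 7/2 → 1/2, ΔJ = -3 — fails.
ΔL = 0, ±1 (not L=0↔0): L: 2 → 2, ΔL = +0 — ok.
Parity must change: odd → even — ok.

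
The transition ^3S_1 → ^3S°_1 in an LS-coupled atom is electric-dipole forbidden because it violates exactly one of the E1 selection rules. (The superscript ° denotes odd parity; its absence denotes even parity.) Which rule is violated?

Initial level: S=1, L=0, J=1, parity even. Final level: S=1, L=0, J=1, parity odd.
Parity must change: even → odd — ok.
ΔS = 0: S: 1 → 1 — ok.
ΔL = 0, ±1 (not L=0↔0): L: 0 → 0, ΔL = +0 — fails.
ΔJ = 0, ±1 (not J=0↔0): J: 1 → 1, ΔJ = +0 — ok.

the L=0 ↔ L=0 exclusion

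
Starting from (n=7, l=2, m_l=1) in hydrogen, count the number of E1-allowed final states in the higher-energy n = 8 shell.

E1 requires Δl = ±1, so l_f ∈ {1, 3}; with 0 ≤ l_f ≤ n_f−1 = 7, the allowed l_f values are {1, 3}.
For l_f = 1: m_f ∈ {m_i−1, m_i, m_i+1} ∩ [−1, 1] = {0, 1} → 2 states.
For l_f = 3: m_f ∈ {m_i−1, m_i, m_i+1} ∩ [−3, 3] = {0, 1, 2} → 3 states.
Total: 5.

5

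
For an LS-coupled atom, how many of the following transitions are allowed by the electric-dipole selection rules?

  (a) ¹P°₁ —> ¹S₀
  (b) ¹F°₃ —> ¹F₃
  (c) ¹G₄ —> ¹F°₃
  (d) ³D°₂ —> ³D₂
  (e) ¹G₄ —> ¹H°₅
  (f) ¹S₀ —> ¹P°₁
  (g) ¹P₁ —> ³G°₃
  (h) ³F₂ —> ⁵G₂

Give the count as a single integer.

6

(a) allowed
(b) allowed
(c) allowed
(d) allowed
(e) allowed
(f) allowed
(g) forbidden (ΔS, ΔL, ΔJ fail)
(h) forbidden (parity, ΔS fail)
Total allowed: 6 of 8.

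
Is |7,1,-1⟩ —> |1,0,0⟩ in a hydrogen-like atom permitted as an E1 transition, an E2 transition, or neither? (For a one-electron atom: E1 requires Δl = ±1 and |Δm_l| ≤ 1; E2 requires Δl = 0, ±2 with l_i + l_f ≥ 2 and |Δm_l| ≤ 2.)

Δl = 0 − 1 = -1; l_i + l_f = 1.
Δm_l = +1.
E1 (Δl = ±1, |Δm_l| ≤ 1): satisfied.
E2 (Δl = 0,±2, l_i+l_f ≥ 2, |Δm_l| ≤ 2): not satisfied.

E1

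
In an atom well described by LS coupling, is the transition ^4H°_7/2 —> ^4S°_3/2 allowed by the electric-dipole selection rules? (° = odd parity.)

forbidden

Parity must change: odd → odd — violated.
ΔS = 0: S: 3/2 → 3/2 — satisfied.
ΔL = 0, ±1 (not L=0↔0): L: 5 → 0, ΔL = -5 — violated.
ΔJ = 0, ±1 (not J=0↔0): J: 7/2 → 3/2, ΔJ = -2 — violated.
Rule(s) violated: parity, ΔL, ΔJ.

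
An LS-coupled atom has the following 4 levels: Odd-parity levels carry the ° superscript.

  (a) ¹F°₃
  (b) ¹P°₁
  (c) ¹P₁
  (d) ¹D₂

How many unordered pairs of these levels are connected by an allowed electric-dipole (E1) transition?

3

(a)–(b): forbidden (parity, ΔL, ΔJ).
(a)–(c): forbidden (ΔL, ΔJ).
(a)–(d): allowed.
(b)–(c): allowed.
(b)–(d): allowed.
(c)–(d): forbidden (parity).
Allowed pairs: 3 of 6.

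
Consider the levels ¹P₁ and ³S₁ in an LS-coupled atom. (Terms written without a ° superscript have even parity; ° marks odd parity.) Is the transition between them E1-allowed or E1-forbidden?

forbidden

Initial level: S=0, L=1, J=1, parity even. Final level: S=1, L=0, J=1, parity even.
ΔS = 0: S: 0 → 1 — fails.
ΔL = 0, ±1 (not L=0↔0): L: 1 → 0, ΔL = -1 — ok.
Parity must change: even → even — fails.
ΔJ = 0, ±1 (not J=0↔0): J: 1 → 1, ΔJ = +0 — ok.
Rule(s) violated: parity, ΔS.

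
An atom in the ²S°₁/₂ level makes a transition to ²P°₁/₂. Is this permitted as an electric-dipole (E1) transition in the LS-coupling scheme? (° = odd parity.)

forbidden

Reading off the term symbols: S 1/2→1/2, L 0→1, J 1/2→1/2, parity odd→odd.
ΔS = 0: S: 1/2 → 1/2 — satisfied.
Parity must change: odd → odd — violated.
ΔJ = 0, ±1 (not J=0↔0): J: 1/2 → 1/2, ΔJ = +0 — satisfied.
ΔL = 0, ±1 (not L=0↔0): L: 0 → 1, ΔL = +1 — satisfied.
Rule(s) violated: parity.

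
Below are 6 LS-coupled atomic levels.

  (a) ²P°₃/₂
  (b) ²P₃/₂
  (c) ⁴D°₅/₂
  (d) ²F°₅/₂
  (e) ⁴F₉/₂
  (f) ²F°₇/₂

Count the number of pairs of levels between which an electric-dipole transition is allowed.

1

(a)–(b): allowed.
(a)–(c): forbidden (parity, ΔS).
(a)–(d): forbidden (parity, ΔL).
(a)–(e): forbidden (ΔS, ΔL, ΔJ).
(a)–(f): forbidden (parity, ΔL, ΔJ).
(b)–(c): forbidden (ΔS).
(b)–(d): forbidden (ΔL).
(b)–(e): forbidden (parity, ΔS, ΔL, ΔJ).
(b)–(f): forbidden (ΔL, ΔJ).
(c)–(d): forbidden (parity, ΔS).
(c)–(e): forbidden (ΔJ).
(c)–(f): forbidden (parity, ΔS).
(d)–(e): forbidden (ΔS, ΔJ).
(d)–(f): forbidden (parity).
(e)–(f): forbidden (ΔS).
Allowed pairs: 1 of 15.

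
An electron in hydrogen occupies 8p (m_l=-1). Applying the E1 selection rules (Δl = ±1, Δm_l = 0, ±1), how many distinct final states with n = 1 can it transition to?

E1 requires Δl = ±1, so l_f ∈ {0, 2}; with 0 ≤ l_f ≤ n_f−1 = 0, the allowed l_f values are {0}.
For l_f = 0: m_f ∈ {m_i−1, m_i, m_i+1} ∩ [−0, 0] = {0} → 1 state.
Total: 1.

1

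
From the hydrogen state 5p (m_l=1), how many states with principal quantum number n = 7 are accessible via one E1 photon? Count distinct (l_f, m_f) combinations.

4

E1 requires Δl = ±1, so l_f ∈ {0, 2}; with 0 ≤ l_f ≤ n_f−1 = 6, the allowed l_f values are {0, 2}.
For l_f = 0: m_f ∈ {m_i−1, m_i, m_i+1} ∩ [−0, 0] = {0} → 1 state.
For l_f = 2: m_f ∈ {m_i−1, m_i, m_i+1} ∩ [−2, 2] = {0, 1, 2} → 3 states.
Total: 4.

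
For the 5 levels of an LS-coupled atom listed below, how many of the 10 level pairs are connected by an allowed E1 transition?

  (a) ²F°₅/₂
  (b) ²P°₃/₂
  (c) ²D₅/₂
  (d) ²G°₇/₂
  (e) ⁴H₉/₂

2

(a)–(b): forbidden (parity, ΔL).
(a)–(c): allowed.
(a)–(d): forbidden (parity).
(a)–(e): forbidden (ΔS, ΔL, ΔJ).
(b)–(c): allowed.
(b)–(d): forbidden (parity, ΔL, ΔJ).
(b)–(e): forbidden (ΔS, ΔL, ΔJ).
(c)–(d): forbidden (ΔL).
(c)–(e): forbidden (parity, ΔS, ΔL, ΔJ).
(d)–(e): forbidden (ΔS).
Allowed pairs: 2 of 10.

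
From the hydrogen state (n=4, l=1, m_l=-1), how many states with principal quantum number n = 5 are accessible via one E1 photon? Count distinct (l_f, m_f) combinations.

E1 requires Δl = ±1, so l_f ∈ {0, 2}; with 0 ≤ l_f ≤ n_f−1 = 4, the allowed l_f values are {0, 2}.
For l_f = 0: m_f ∈ {m_i−1, m_i, m_i+1} ∩ [−0, 0] = {0} → 1 state.
For l_f = 2: m_f ∈ {m_i−1, m_i, m_i+1} ∩ [−2, 2] = {-2, -1, 0} → 3 states.
Total: 4.

4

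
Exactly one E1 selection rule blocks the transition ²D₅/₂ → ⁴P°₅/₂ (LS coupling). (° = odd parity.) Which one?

Parity must change: even → odd — satisfied.
ΔS = 0: S: 1/2 → 3/2 — violated.
ΔL = 0, ±1 (not L=0↔0): L: 2 → 1, ΔL = -1 — satisfied.
ΔJ = 0, ±1 (not J=0↔0): J: 5/2 → 5/2, ΔJ = +0 — satisfied.

the ΔS = 0 rule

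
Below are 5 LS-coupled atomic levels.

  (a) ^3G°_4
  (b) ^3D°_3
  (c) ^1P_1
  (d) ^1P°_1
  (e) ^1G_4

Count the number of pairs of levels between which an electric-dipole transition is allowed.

(a)–(b): forbidden (parity, ΔL).
(a)–(c): forbidden (ΔS, ΔL, ΔJ).
(a)–(d): forbidden (parity, ΔS, ΔL, ΔJ).
(a)–(e): forbidden (ΔS).
(b)–(c): forbidden (ΔS, ΔJ).
(b)–(d): forbidden (parity, ΔS, ΔJ).
(b)–(e): forbidden (ΔS, ΔL).
(c)–(d): allowed.
(c)–(e): forbidden (parity, ΔL, ΔJ).
(d)–(e): forbidden (ΔL, ΔJ).
Allowed pairs: 1 of 10.

1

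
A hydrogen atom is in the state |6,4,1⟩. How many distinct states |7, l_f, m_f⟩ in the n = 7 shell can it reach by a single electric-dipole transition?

6

E1 requires Δl = ±1, so l_f ∈ {3, 5}; with 0 ≤ l_f ≤ n_f−1 = 6, the allowed l_f values are {3, 5}.
For l_f = 3: m_f ∈ {m_i−1, m_i, m_i+1} ∩ [−3, 3] = {0, 1, 2} → 3 states.
For l_f = 5: m_f ∈ {m_i−1, m_i, m_i+1} ∩ [−5, 5] = {0, 1, 2} → 3 states.
Total: 6.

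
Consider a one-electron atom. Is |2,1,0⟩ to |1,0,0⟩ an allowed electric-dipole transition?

allowed

Initial l = 1, final l = 0, so Δl = -1. E1 requires Δl = ±1: ok.
Δm_l = 0 − (0) = +0. E1 requires Δm_l = 0, ±1: ok.
All E1 selection rules are satisfied.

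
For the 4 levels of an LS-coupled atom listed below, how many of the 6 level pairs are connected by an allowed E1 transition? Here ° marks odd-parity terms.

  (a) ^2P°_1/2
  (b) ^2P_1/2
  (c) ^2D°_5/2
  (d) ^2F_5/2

2

(a)–(b): allowed.
(a)–(c): forbidden (parity, ΔJ).
(a)–(d): forbidden (ΔL, ΔJ).
(b)–(c): forbidden (ΔJ).
(b)–(d): forbidden (parity, ΔL, ΔJ).
(c)–(d): allowed.
Allowed pairs: 2 of 6.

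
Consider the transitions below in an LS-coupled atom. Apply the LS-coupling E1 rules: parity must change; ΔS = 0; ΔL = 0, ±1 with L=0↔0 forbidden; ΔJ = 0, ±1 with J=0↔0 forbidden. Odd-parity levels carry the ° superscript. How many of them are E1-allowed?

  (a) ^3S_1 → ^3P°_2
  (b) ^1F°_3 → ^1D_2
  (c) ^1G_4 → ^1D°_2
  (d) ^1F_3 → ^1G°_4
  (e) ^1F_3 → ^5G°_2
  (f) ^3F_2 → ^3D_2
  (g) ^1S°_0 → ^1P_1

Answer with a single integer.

4

(a) allowed
(b) allowed
(c) forbidden (ΔL, ΔJ fail)
(d) allowed
(e) forbidden (ΔS fails)
(f) forbidden (parity fails)
(g) allowed
Total allowed: 4 of 7.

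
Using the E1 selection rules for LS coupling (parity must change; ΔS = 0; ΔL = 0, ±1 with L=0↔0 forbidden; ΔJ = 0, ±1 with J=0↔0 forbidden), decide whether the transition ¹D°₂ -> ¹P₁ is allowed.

Initial level: S=0, L=2, J=2, parity odd. Final level: S=0, L=1, J=1, parity even.
Parity must change: odd → even — passes.
ΔS = 0: S: 0 → 0 — passes.
ΔL = 0, ±1 (not L=0↔0): L: 2 → 1, ΔL = -1 — passes.
ΔJ = 0, ±1 (not J=0↔0): J: 2 → 1, ΔJ = -1 — passes.
All four E1 rules are satisfied.

allowed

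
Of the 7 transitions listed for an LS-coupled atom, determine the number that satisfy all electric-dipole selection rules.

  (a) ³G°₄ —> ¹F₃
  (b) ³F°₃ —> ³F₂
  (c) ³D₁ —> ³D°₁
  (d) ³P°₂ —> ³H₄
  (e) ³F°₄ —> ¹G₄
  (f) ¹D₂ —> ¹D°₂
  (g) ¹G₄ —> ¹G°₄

(a) forbidden (ΔS fails)
(b) allowed
(c) allowed
(d) forbidden (ΔL, ΔJ fail)
(e) forbidden (ΔS fails)
(f) allowed
(g) allowed
Total allowed: 4 of 7.

4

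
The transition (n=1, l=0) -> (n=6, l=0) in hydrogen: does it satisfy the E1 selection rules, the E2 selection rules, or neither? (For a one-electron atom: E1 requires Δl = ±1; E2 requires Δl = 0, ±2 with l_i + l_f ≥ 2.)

Δl = 0 − 0 = +0; l_i + l_f = 0.
E1 (Δl = ±1): not satisfied.
E2 (Δl = 0,±2, l_i+l_f ≥ 2): not satisfied.

neither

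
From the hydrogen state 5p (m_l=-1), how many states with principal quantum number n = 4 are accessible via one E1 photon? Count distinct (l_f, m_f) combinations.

E1 requires Δl = ±1, so l_f ∈ {0, 2}; with 0 ≤ l_f ≤ n_f−1 = 3, the allowed l_f values are {0, 2}.
For l_f = 0: m_f ∈ {m_i−1, m_i, m_i+1} ∩ [−0, 0] = {0} → 1 state.
For l_f = 2: m_f ∈ {m_i−1, m_i, m_i+1} ∩ [−2, 2] = {-2, -1, 0} → 3 states.
Total: 4.

4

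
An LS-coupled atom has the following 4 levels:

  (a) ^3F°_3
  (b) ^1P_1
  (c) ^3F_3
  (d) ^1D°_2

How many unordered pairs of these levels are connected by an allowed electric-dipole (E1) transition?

(a)–(b): forbidden (ΔS, ΔL, ΔJ).
(a)–(c): allowed.
(a)–(d): forbidden (parity, ΔS).
(b)–(c): forbidden (parity, ΔS, ΔL, ΔJ).
(b)–(d): allowed.
(c)–(d): forbidden (ΔS).
Allowed pairs: 2 of 6.

2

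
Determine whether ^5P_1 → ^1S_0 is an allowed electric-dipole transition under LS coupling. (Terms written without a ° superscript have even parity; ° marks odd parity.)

forbidden

Initial level: S=2, L=1, J=1, parity even. Final level: S=0, L=0, J=0, parity even.
Parity must change: even → even — violated.
ΔS = 0: S: 2 → 0 — violated.
ΔL = 0, ±1 (not L=0↔0): L: 1 → 0, ΔL = -1 — satisfied.
ΔJ = 0, ±1 (not J=0↔0): J: 1 → 0, ΔJ = -1 — satisfied.
Rule(s) violated: parity, ΔS.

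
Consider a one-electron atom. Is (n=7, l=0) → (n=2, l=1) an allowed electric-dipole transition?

allowed

Initial l = 0, final l = 1, so Δl = +1. E1 requires Δl = ±1: satisfied.
All E1 selection rules are satisfied.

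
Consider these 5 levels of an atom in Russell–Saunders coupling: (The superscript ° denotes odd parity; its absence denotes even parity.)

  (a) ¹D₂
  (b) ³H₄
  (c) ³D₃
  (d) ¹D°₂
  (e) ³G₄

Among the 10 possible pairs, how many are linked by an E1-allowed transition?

1

(a)–(b): forbidden (parity, ΔS, ΔL, ΔJ).
(a)–(c): forbidden (parity, ΔS).
(a)–(d): allowed.
(a)–(e): forbidden (parity, ΔS, ΔL, ΔJ).
(b)–(c): forbidden (parity, ΔL).
(b)–(d): forbidden (ΔS, ΔL, ΔJ).
(b)–(e): forbidden (parity).
(c)–(d): forbidden (ΔS).
(c)–(e): forbidden (parity, ΔL).
(d)–(e): forbidden (ΔS, ΔL, ΔJ).
Allowed pairs: 1 of 10.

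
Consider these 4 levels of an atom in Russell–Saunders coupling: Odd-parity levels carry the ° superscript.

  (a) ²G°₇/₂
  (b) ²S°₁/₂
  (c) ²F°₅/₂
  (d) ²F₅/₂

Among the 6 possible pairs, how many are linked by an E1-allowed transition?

2

(a)–(b): forbidden (parity, ΔL, ΔJ).
(a)–(c): forbidden (parity).
(a)–(d): allowed.
(b)–(c): forbidden (parity, ΔL, ΔJ).
(b)–(d): forbidden (ΔL, ΔJ).
(c)–(d): allowed.
Allowed pairs: 2 of 6.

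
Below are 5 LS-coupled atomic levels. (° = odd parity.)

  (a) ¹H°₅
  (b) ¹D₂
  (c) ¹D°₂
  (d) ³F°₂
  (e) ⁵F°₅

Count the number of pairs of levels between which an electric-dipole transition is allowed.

(a)–(b): forbidden (ΔL, ΔJ).
(a)–(c): forbidden (parity, ΔL, ΔJ).
(a)–(d): forbidden (parity, ΔS, ΔL, ΔJ).
(a)–(e): forbidden (parity, ΔS, ΔL).
(b)–(c): allowed.
(b)–(d): forbidden (ΔS).
(b)–(e): forbidden (ΔS, ΔJ).
(c)–(d): forbidden (parity, ΔS).
(c)–(e): forbidden (parity, ΔS, ΔJ).
(d)–(e): forbidden (parity, ΔS, ΔJ).
Allowed pairs: 1 of 10.

1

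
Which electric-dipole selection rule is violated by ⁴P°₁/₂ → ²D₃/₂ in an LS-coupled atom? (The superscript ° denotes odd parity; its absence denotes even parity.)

Parity must change: odd → even — passes.
ΔS = 0: S: 3/2 → 1/2 — fails.
ΔL = 0, ±1 (not L=0↔0): L: 1 → 2, ΔL = +1 — passes.
ΔJ = 0, ±1 (not J=0↔0): J: 1/2 → 3/2, ΔJ = +1 — passes.

the ΔS = 0 rule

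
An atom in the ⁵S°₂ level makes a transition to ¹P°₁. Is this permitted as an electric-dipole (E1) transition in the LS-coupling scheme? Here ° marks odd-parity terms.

forbidden

Reading off the term symbols: S 2→0, L 0→1, J 2→1, parity odd→odd.
Parity must change: odd → odd — fails.
ΔS = 0: S: 2 → 0 — fails.
ΔL = 0, ±1 (not L=0↔0): L: 0 → 1, ΔL = +1 — ok.
ΔJ = 0, ±1 (not J=0↔0): J: 2 → 1, ΔJ = -1 — ok.
Rule(s) violated: parity, ΔS.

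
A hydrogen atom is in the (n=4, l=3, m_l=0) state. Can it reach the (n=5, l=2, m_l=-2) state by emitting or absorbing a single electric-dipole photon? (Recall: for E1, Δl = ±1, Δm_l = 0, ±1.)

forbidden

Δl = 2 − 3 = -1; the E1 rule Δl = ±1 is ok.
Δm_l = -2 − (0) = -2. E1 requires Δm_l = 0, ±1: fails.
The transition is electric-dipole forbidden.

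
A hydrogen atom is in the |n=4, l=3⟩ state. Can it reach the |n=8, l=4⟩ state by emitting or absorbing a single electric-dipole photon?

allowed

l: 3 → 4 (Δl = +1). Δl = ±1 ✓.
All E1 selection rules are satisfied.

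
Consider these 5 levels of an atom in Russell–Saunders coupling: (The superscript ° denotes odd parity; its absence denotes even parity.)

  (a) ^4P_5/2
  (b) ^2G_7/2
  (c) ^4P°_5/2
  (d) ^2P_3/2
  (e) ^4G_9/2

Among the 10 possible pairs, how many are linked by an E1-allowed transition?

(a)–(b): forbidden (parity, ΔS, ΔL).
(a)–(c): allowed.
(a)–(d): forbidden (parity, ΔS).
(a)–(e): forbidden (parity, ΔL, ΔJ).
(b)–(c): forbidden (ΔS, ΔL).
(b)–(d): forbidden (parity, ΔL, ΔJ).
(b)–(e): forbidden (parity, ΔS).
(c)–(d): forbidden (ΔS).
(c)–(e): forbidden (ΔL, ΔJ).
(d)–(e): forbidden (parity, ΔS, ΔL, ΔJ).
Allowed pairs: 1 of 10.

1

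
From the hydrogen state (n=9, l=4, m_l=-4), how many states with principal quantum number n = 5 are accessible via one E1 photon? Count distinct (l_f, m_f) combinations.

1

E1 requires Δl = ±1, so l_f ∈ {3, 5}; with 0 ≤ l_f ≤ n_f−1 = 4, the allowed l_f values are {3}.
For l_f = 3: m_f ∈ {m_i−1, m_i, m_i+1} ∩ [−3, 3] = {-3} → 1 state.
Total: 1.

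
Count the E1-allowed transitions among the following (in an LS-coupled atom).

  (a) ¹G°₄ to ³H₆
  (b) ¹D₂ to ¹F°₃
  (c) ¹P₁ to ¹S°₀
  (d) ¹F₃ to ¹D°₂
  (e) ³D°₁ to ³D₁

(a) forbidden (ΔS, ΔJ fail)
(b) allowed
(c) allowed
(d) allowed
(e) allowed
Total allowed: 4 of 5.

4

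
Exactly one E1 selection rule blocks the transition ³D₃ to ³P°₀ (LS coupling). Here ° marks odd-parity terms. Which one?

the ΔJ = 0, ±1 rule

ΔS = 0: S: 1 → 1 — passes.
ΔJ = 0, ±1 (not J=0↔0): J: 3 → 0, ΔJ = -3 — fails.
Parity must change: even → odd — passes.
ΔL = 0, ±1 (not L=0↔0): L: 2 → 1, ΔL = -1 — passes.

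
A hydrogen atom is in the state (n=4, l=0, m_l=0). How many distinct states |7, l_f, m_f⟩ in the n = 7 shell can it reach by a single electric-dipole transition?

3

E1 requires Δl = ±1, so l_f ∈ {-1, 1}; with 0 ≤ l_f ≤ n_f−1 = 6, the allowed l_f values are {1}.
For l_f = 1: m_f ∈ {m_i−1, m_i, m_i+1} ∩ [−1, 1] = {-1, 0, 1} → 3 states.
Total: 3.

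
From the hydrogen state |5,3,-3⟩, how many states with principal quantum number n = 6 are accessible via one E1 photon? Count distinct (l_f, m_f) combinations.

E1 requires Δl = ±1, so l_f ∈ {2, 4}; with 0 ≤ l_f ≤ n_f−1 = 5, the allowed l_f values are {2, 4}.
For l_f = 2: m_f ∈ {m_i−1, m_i, m_i+1} ∩ [−2, 2] = {-2} → 1 state.
For l_f = 4: m_f ∈ {m_i−1, m_i, m_i+1} ∩ [−4, 4] = {-4, -3, -2} → 3 states.
Total: 4.

4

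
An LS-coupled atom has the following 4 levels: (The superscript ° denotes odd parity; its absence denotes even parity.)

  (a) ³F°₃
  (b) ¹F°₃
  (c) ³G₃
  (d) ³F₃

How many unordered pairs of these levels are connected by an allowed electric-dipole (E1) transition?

(a)–(b): forbidden (parity, ΔS).
(a)–(c): allowed.
(a)–(d): allowed.
(b)–(c): forbidden (ΔS).
(b)–(d): forbidden (ΔS).
(c)–(d): forbidden (parity).
Allowed pairs: 2 of 6.

2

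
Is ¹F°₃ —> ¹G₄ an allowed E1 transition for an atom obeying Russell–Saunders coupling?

allowed

Initial level: S=0, L=3, J=3, parity odd. Final level: S=0, L=4, J=4, parity even.
Parity must change: odd → even — ok.
ΔS = 0: S: 0 → 0 — ok.
ΔL = 0, ±1 (not L=0↔0): L: 3 → 4, ΔL = +1 — ok.
ΔJ = 0, ±1 (not J=0↔0): J: 3 → 4, ΔJ = +1 — ok.
All four E1 rules are satisfied.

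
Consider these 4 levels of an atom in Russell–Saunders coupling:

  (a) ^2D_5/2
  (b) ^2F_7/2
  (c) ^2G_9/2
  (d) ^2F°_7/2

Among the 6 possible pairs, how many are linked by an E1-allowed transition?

(a)–(b): forbidden (parity).
(a)–(c): forbidden (parity, ΔL, ΔJ).
(a)–(d): allowed.
(b)–(c): forbidden (parity).
(b)–(d): allowed.
(c)–(d): allowed.
Allowed pairs: 3 of 6.

3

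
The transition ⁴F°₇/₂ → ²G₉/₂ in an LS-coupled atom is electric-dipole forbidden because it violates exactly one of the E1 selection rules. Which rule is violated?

Initial level: S=3/2, L=3, J=7/2, parity odd. Final level: S=1/2, L=4, J=9/2, parity even.
Parity must change: odd → even — ok.
ΔS = 0: S: 3/2 → 1/2 — fails.
ΔL = 0, ±1 (not L=0↔0): L: 3 → 4, ΔL = +1 — ok.
ΔJ = 0, ±1 (not J=0↔0): J: 7/2 → 9/2, ΔJ = +1 — ok.

the ΔS = 0 rule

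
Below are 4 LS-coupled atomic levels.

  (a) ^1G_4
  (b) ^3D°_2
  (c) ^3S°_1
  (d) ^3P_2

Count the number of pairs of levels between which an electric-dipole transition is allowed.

(a)–(b): forbidden (ΔS, ΔL, ΔJ).
(a)–(c): forbidden (ΔS, ΔL, ΔJ).
(a)–(d): forbidden (parity, ΔS, ΔL, ΔJ).
(b)–(c): forbidden (parity, ΔL).
(b)–(d): allowed.
(c)–(d): allowed.
Allowed pairs: 2 of 6.

2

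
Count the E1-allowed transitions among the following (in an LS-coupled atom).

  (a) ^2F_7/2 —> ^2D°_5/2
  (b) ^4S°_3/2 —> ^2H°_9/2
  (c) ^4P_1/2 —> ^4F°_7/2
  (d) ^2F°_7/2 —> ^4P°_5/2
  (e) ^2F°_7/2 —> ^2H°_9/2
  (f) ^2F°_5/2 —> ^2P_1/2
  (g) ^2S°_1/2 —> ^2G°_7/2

1

(a) allowed
(b) forbidden (parity, ΔS, ΔL, ΔJ fail)
(c) forbidden (ΔL, ΔJ fail)
(d) forbidden (parity, ΔS, ΔL fail)
(e) forbidden (parity, ΔL fail)
(f) forbidden (ΔL, ΔJ fail)
(g) forbidden (parity, ΔL, ΔJ fail)
Total allowed: 1 of 7.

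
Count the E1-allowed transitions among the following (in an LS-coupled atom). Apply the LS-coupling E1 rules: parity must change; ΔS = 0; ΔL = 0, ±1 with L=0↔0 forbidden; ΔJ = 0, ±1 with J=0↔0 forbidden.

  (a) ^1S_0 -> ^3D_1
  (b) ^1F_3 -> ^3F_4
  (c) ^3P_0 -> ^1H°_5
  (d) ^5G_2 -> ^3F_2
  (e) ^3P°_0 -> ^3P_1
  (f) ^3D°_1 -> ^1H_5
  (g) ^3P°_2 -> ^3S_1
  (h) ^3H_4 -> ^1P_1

(a) forbidden (parity, ΔS, ΔL fail)
(b) forbidden (parity, ΔS fail)
(c) forbidden (ΔS, ΔL, ΔJ fail)
(d) forbidden (parity, ΔS fail)
(e) allowed
(f) forbidden (ΔS, ΔL, ΔJ fail)
(g) allowed
(h) forbidden (parity, ΔS, ΔL, ΔJ fail)
Total allowed: 2 of 8.

2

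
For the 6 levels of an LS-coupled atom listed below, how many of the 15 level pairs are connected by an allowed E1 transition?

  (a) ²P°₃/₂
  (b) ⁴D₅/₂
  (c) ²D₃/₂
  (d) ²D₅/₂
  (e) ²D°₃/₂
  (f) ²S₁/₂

5

(a)–(b): forbidden (ΔS).
(a)–(c): allowed.
(a)–(d): allowed.
(a)–(e): forbidden (parity).
(a)–(f): allowed.
(b)–(c): forbidden (parity, ΔS).
(b)–(d): forbidden (parity, ΔS).
(b)–(e): forbidden (ΔS).
(b)–(f): forbidden (parity, ΔS, ΔL, ΔJ).
(c)–(d): forbidden (parity).
(c)–(e): allowed.
(c)–(f): forbidden (parity, ΔL).
(d)–(e): allowed.
(d)–(f): forbidden (parity, ΔL, ΔJ).
(e)–(f): forbidden (ΔL).
Allowed pairs: 5 of 15.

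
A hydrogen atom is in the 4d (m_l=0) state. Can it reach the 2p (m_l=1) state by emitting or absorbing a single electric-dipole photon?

allowed

l: 2 → 1 (Δl = -1). Δl = ±1 passes.
Δm_l = 1 − (0) = +1. E1 requires Δm_l = 0, ±1: passes.
All E1 selection rules are satisfied.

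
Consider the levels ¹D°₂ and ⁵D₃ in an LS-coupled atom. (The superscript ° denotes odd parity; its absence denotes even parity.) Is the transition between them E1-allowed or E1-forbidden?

forbidden

Initial level: S=0, L=2, J=2, parity odd. Final level: S=2, L=2, J=3, parity even.
ΔJ = 0, ±1 (not J=0↔0): J: 2 → 3, ΔJ = +1 — ✓.
ΔL = 0, ±1 (not L=0↔0): L: 2 → 2, ΔL = +0 — ✓.
ΔS = 0: S: 0 → 2 — ✗.
Parity must change: odd → even — ✓.
Rule(s) violated: ΔS.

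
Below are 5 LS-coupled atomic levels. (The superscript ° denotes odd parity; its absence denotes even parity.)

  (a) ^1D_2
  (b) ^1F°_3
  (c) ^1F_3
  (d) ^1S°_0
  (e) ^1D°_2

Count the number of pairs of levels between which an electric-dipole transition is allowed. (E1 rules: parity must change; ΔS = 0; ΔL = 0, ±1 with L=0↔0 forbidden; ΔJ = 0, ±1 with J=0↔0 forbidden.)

(a)–(b): allowed.
(a)–(c): forbidden (parity).
(a)–(d): forbidden (ΔL, ΔJ).
(a)–(e): allowed.
(b)–(c): allowed.
(b)–(d): forbidden (parity, ΔL, ΔJ).
(b)–(e): forbidden (parity).
(c)–(d): forbidden (ΔL, ΔJ).
(c)–(e): allowed.
(d)–(e): forbidden (parity, ΔL, ΔJ).
Allowed pairs: 4 of 10.

4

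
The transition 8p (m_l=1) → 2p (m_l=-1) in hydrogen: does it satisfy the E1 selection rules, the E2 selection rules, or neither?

E2

Δl = 1 − 1 = +0; l_i + l_f = 2.
Δm_l = -2.
E1 (Δl = ±1, |Δm_l| ≤ 1): not satisfied.
E2 (Δl = 0,±2, l_i+l_f ≥ 2, |Δm_l| ≤ 2): satisfied.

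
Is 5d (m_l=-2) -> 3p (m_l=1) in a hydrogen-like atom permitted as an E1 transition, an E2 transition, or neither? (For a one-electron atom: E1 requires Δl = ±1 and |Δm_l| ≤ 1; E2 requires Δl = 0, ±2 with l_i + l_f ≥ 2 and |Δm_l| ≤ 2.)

neither

Δl = 1 − 2 = -1; l_i + l_f = 3.
Δm_l = +3.
E1 (Δl = ±1, |Δm_l| ≤ 1): not satisfied.
E2 (Δl = 0,±2, l_i+l_f ≥ 2, |Δm_l| ≤ 2): not satisfied.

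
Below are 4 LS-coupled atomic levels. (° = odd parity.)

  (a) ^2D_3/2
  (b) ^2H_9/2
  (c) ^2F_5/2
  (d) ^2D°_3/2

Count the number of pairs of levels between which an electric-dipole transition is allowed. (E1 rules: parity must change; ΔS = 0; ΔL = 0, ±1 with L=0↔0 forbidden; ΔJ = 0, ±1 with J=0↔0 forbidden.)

2

(a)–(b): forbidden (parity, ΔL, ΔJ).
(a)–(c): forbidden (parity).
(a)–(d): allowed.
(b)–(c): forbidden (parity, ΔL, ΔJ).
(b)–(d): forbidden (ΔL, ΔJ).
(c)–(d): allowed.
Allowed pairs: 2 of 6.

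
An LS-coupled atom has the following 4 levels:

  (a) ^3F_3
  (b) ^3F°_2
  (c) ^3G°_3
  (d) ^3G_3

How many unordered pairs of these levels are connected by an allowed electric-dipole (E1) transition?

(a)–(b): allowed.
(a)–(c): allowed.
(a)–(d): forbidden (parity).
(b)–(c): forbidden (parity).
(b)–(d): allowed.
(c)–(d): allowed.
Allowed pairs: 4 of 6.

4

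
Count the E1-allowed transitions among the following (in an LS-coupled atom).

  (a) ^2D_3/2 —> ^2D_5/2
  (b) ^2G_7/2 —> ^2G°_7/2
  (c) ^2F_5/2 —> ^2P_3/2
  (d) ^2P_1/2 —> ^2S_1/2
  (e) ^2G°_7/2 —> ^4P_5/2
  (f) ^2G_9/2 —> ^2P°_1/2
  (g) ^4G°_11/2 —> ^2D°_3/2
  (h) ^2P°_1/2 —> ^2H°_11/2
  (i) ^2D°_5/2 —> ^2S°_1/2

1

(a) forbidden (parity fails)
(b) allowed
(c) forbidden (parity, ΔL fail)
(d) forbidden (parity fails)
(e) forbidden (ΔS, ΔL fail)
(f) forbidden (ΔL, ΔJ fail)
(g) forbidden (parity, ΔS, ΔL, ΔJ fail)
(h) forbidden (parity, ΔL, ΔJ fail)
(i) forbidden (parity, ΔL, ΔJ fail)
Total allowed: 1 of 9.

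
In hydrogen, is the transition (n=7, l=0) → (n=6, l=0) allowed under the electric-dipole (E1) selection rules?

forbidden

Δl = 0 − 0 = +0; the E1 rule Δl = ±1 is violated.
The transition is electric-dipole forbidden.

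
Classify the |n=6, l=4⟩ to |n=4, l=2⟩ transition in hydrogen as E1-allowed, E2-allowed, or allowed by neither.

E2

Δl = 2 − 4 = -2; l_i + l_f = 6.
E1 (Δl = ±1): not satisfied.
E2 (Δl = 0,±2, l_i+l_f ≥ 2): satisfied.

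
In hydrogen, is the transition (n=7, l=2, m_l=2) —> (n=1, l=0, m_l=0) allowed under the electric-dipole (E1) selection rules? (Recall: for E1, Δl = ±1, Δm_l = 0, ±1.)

Δl = 0 − 2 = -2; the E1 rule Δl = ±1 is fails.
Δm_l = 0 − (2) = -2. E1 requires Δm_l = 0, ±1: fails.
The transition is electric-dipole forbidden.

forbidden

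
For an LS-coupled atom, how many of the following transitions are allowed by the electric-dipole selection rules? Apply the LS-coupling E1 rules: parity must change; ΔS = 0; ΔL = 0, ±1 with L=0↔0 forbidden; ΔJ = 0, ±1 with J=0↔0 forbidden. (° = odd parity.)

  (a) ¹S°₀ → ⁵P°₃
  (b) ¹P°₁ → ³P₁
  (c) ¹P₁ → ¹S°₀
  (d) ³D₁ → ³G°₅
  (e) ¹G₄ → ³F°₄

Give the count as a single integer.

1

(a) forbidden (parity, ΔS, ΔJ fail)
(b) forbidden (ΔS fails)
(c) allowed
(d) forbidden (ΔL, ΔJ fail)
(e) forbidden (ΔS fails)
Total allowed: 1 of 5.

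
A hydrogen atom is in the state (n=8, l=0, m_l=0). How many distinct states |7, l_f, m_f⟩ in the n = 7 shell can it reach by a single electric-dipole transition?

3

E1 requires Δl = ±1, so l_f ∈ {-1, 1}; with 0 ≤ l_f ≤ n_f−1 = 6, the allowed l_f values are {1}.
For l_f = 1: m_f ∈ {m_i−1, m_i, m_i+1} ∩ [−1, 1] = {-1, 0, 1} → 3 states.
Total: 3.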